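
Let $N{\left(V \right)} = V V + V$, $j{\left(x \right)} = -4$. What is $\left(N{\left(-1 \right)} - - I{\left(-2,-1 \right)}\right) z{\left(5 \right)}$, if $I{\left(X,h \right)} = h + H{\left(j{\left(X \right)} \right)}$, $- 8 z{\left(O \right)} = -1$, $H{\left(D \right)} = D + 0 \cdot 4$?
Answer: $- \frac{5}{8} \approx -0.625$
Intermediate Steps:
$H{\left(D \right)} = D$ ($H{\left(D \right)} = D + 0 = D$)
$z{\left(O \right)} = \frac{1}{8}$ ($z{\left(O \right)} = \left(- \frac{1}{8}\right) \left(-1\right) = \frac{1}{8}$)
$I{\left(X,h \right)} = -4 + h$ ($I{\left(X,h \right)} = h - 4 = -4 + h$)
$N{\left(V \right)} = V + V^{2}$ ($N{\left(V \right)} = V^{2} + V = V + V^{2}$)
$\left(N{\left(-1 \right)} - - I{\left(-2,-1 \right)}\right) z{\left(5 \right)} = \left(- (1 - 1) - 5\right) \frac{1}{8} = \left(\left(-1\right) 0 + \left(-5 + 0\right)\right) \frac{1}{8} = \left(0 - 5\right) \frac{1}{8} = \left(-5\right) \frac{1}{8} = - \frac{5}{8}$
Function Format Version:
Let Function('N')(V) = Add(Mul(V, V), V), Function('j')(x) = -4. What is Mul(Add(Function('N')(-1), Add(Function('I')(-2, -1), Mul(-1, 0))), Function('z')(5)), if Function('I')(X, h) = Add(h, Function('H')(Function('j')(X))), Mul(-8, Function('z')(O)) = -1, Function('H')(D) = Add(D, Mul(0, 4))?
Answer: Rational(-5, 8) ≈ -0.62500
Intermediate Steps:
Function('H')(D) = D (Function('H')(D) = Add(D, 0) = D)
Function('z')(O) = Rational(1, 8) (Function('z')(O) = Mul(Rational(-1, 8), -1) = Rational(1, 8))
Function('I')(X, h) = Add(-4, h) (Function('I')(X, h) = Add(h, -4) = Add(-4, h))
Function('N')(V) = Add(V, Pow(V, 2)) (Function('N')(V) = Add(Pow(V, 2), V) = Add(V, Pow(V, 2)))
Mul(Add(Function('N')(-1), Add(Function('I')(-2, -1), Mul(-1, 0))), Function('z')(5)) = Mul(Add(Mul(-1, Add(1, -1)), Add(Add(-4, -1), Mul(-1, 0))), Rational(1, 8)) = Mul(Add(Mul(-1, 0), Add(-5, 0)), Rational(1, 8)) = Mul(Add(0, -5), Rational(1, 8)) = Mul(-5, Rational(1, 8)) = Rational(-5, 8)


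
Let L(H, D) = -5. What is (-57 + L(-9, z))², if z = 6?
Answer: 3844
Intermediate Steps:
(-57 + L(-9, z))² = (-57 - 5)² = (-62)² = 3844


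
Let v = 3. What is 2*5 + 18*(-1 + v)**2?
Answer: 82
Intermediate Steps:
2*5 + 18*(-1 + v)**2 = 2*5 + 18*(-1 + 3)**2 = 10 + 18*2**2 = 10 + 18*4 = 10 + 72 = 82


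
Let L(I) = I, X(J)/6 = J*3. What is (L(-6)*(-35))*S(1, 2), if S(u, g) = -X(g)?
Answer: -7560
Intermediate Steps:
X(J) = 18*J (X(J) = 6*(J*3) = 6*(3*J) = 18*J)
S(u, g) = -18*g
(L(-6)*(-35))*S(1, 2) = (-6*(-35))*(-18*2) = 210*(-36) = -7560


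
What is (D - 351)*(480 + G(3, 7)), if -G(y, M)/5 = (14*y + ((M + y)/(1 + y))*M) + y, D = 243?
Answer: -18090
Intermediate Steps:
G(y, M) = -75*y - 5*M*(M + y)/(1 + y) (G(y, M) = -5*((14*y + ((M + y)/(1 + y))*M) + y) = -5*((14*y + M*(M + y)/(1 + y)) + y) = -5*(15*y + M*(M + y)/(1 + y)) = -75*y - 5*M*(M + y)/(1 + y))
(D - 351)*(480 + G(3, 7)) = (243 - 351)*(480 + 5*(-1*7**2 - 15*3 - 15*3**2 - 1*7*3)/(1 + 3)) = -108*(480 + 5*(-1*49 - 45 - 15*9 - 21)/4) = -108*(480 + 5*(1/4)*(-49 - 45 - 135 - 21)) = -108*(480 + 5*(1/4)*(-250)) = -108*(480 - 625/2) = -108*335/2 = -18090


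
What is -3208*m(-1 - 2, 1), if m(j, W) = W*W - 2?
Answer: 3208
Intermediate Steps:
m(j, W) = -2 + W² (m(j, W) = W² - 2 = -2 + W²)
-3208*m(-1 - 2, 1) = -3208*(-2 + 1²) = -3208*(-2 + 1) = -3208*(-1) = 3208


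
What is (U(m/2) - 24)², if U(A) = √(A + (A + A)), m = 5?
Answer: (48 - √30)²/4 ≈ 452.05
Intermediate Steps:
U(A) = √3*√A (U(A) = √(A + 2*A) = √(3*A) = √3*√A)
(U(m/2) - 24)² = (√3*√(5/2) - 24)² = (√3*(√10/2) - 24)² = (√30/2 - 24)² = (-24 + √30/2)²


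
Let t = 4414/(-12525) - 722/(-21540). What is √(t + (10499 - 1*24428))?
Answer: I*√5006701743737834/599530 ≈ 118.02*I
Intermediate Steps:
t = -955939/2997650 (t = 4414*(-1/12525) - 722*(-1/21540) = -4414/12525 + 361/10770 = -955939/2997650 ≈ -0.31890)
√(t + (10499 - 1*24428)) = √(-955939/2997650 + (10499 - 1*24428)) = √(-955939/2997650 + (10499 - 24428)) = √(-955939/2997650 - 13929) = √(-41755222789/2997650) = I*√5006701743737834/599530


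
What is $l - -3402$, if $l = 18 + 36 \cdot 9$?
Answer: $3744$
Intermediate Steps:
$l = 342$ ($l = 18 + 324 = 342$)
$l - -3402 = 342 - -3402 = 342 + 3402 = 3744$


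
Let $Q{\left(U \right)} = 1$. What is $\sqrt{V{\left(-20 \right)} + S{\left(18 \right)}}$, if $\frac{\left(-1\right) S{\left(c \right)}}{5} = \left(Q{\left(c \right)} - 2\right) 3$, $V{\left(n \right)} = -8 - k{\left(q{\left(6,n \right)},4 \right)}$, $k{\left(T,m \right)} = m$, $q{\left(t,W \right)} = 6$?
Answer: $\sqrt{3} \approx 1.732$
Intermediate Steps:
$V{\left(n \right)} = -12$ ($V{\left(n \right)} = -8 - 4 = -12$)
$S{\left(c \right)} = 15$ ($S{\left(c \right)} = - 5 \left(1 - 2\right) 3 = - 5 \left(\left(-1\right) 3\right) = \left(-5\right) \left(-3\right) = 15$)
$\sqrt{V{\left(-20 \right)} + S{\left(18 \right)}} = \sqrt{-12 + 15} = \sqrt{3}$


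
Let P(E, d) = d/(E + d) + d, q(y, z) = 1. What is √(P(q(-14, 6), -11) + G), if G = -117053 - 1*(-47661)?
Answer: I*√6940190/10 ≈ 263.44*I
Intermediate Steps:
G = -69392 (G = -117053 + 47661 = -69392)
P(E, d) = d + d/(E + d) (P(E, d) = d/(E + d) + d = d + d/(E + d))
√(P(q(-14, 6), -11) + G) = √(-11*(1 + 1 - 11)/(1 - 11) - 69392) = √(-11*(-9)/(-10) - 69392) = √(-11*(-⅒)*(-9) - 69392) = √(-99/10 - 69392) = √(-694019/10) = I*√6940190/10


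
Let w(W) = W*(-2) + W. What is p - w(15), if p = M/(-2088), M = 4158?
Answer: 1509/116 ≈ 13.009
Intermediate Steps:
w(W) = -W (w(W) = -2*W + W = -W)
p = -231/116 (p = 4158/(-2088) = 4158*(-1/2088) = -231/116 ≈ -1.9914)
p - w(15) = -231/116 - (-1)*15 = -231/116 - 1*(-15) = -231/116 + 15 = 1509/116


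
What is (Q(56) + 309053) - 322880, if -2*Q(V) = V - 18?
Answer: -13846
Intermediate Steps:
Q(V) = 9 - V/2 (Q(V) = -(V - 18)/2 = -(-18 + V)/2 = 9 - V/2)
(Q(56) + 309053) - 322880 = ((9 - 1/2*56) + 309053) - 322880 = ((9 - 28) + 309053) - 322880 = (-19 + 309053) - 322880 = 309034 - 322880 = -13846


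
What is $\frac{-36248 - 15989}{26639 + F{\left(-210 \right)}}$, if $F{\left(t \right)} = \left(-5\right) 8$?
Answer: $- \frac{52237}{26599} \approx -1.9639$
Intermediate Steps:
$F{\left(t \right)} = -40$
$\frac{-36248 - 15989}{26639 + F{\left(-210 \right)}} = \frac{-36248 - 15989}{26639 - 40} = - \frac{52237}{26599}$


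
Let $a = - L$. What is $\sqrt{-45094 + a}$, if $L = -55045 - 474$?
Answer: $5 \sqrt{417} \approx 102.1$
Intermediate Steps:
$L = -55519$ ($L = -55045 - 474 = -55519$)
$a = 55519$ ($a = \left(-1\right) \left(-55519\right) = 55519$)
$\sqrt{-45094 + a} = \sqrt{-45094 + 55519} = \sqrt{10425} = 5 \sqrt{417}$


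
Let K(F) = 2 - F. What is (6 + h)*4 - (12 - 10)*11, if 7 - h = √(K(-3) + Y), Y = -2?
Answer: 30 - 4*√3 ≈ 23.072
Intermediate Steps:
h = 7 - √3 (h = 7 - √((2 - 1*(-3)) - 2) = 7 - √((2 + 3) - 2) = 7 - √(5 - 2) = 7 - √3 ≈ 5.2680)
(6 + h)*4 - (12 - 10)*11 = (6 + (7 - √3))*4 - (12 - 10)*11 = (13 - √3)*4 - 2*11 = (52 - 4*√3) - 1*22 = (52 - 4*√3) - 22 = 30 - 4*√3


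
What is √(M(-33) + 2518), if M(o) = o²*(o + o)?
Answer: 2*I*√17339 ≈ 263.36*I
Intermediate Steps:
M(o) = 2*o³ (M(o) = o²*(2*o) = 2*o³)
√(M(-33) + 2518) = √(2*(-33)³ + 2518) = √(2*(-35937) + 2518) = √(-71874 + 2518) = √(-69356) = 2*I*√17339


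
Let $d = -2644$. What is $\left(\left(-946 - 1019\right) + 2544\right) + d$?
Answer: $-2065$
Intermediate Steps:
$\left(\left(-946 - 1019\right) + 2544\right) + d = \left(\left(-946 - 1019\right) + 2544\right) - 2644 = \left(-1965 + 2544\right) - 2644 = 579 - 2644 = -2065$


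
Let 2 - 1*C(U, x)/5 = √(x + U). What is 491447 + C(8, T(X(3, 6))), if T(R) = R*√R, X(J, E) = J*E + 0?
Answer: 491457 - 5*√(8 + 54*√2) ≈ 4.9141e+5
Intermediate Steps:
X(J, E) = E*J (X(J, E) = E*J + 0 = E*J)
T(R) = R^(3/2)
C(U, x) = 10 - 5*√(U + x) (C(U, x) = 10 - 5*√(x + U) = 10 - 5*√(U + x))
491447 + C(8, T(X(3, 6))) = 491447 + (10 - 5*√(8 + (6*3)^(3/2))) = 491447 + (10 - 5*√(8 + 18^(3/2))) = 491447 + (10 - 5*√(8 + 54*√2)) = 491457 - 5*√(8 + 54*√2)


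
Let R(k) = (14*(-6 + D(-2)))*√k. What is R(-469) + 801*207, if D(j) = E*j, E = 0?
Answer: 165807 - 84*I*√469 ≈ 1.6581e+5 - 1819.1*I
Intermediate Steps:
D(j) = 0 (D(j) = 0*j = 0)
R(k) = -84*√k (R(k) = (14*(-6 + 0))*√k = (14*(-6))*√k = -84*√k)
R(-469) + 801*207 = -84*I*√469 + 801*207 = -84*I*√469 + 165807 = 165807 - 84*I*√469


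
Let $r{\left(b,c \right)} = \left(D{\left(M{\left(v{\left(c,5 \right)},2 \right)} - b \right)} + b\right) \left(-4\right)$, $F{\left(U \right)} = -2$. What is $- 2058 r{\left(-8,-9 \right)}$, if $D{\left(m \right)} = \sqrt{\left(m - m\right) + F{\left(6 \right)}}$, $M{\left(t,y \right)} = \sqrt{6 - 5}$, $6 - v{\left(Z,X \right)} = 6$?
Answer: $-65856 + 8232 i \sqrt{2} \approx -65856.0 + 11642.0 i$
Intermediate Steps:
$v{\left(Z,X \right)} = 0$ ($v{\left(Z,X \right)} = 6 - 6 = 0$)
$M{\left(t,y \right)} = 1$ ($M{\left(t,y \right)} = \sqrt{1} = 1$)
$D{\left(m \right)} = i \sqrt{2}$ ($D{\left(m \right)} = \sqrt{\left(m - m\right) - 2} = \sqrt{0 - 2} = \sqrt{-2} = i \sqrt{2}$)
$r{\left(b,c \right)} = - 4 b - 4 i \sqrt{2}$ ($r{\left(b,c \right)} = \left(i \sqrt{2} + b\right) \left(-4\right) = \left(b + i \sqrt{2}\right) \left(-4\right) = - 4 b - 4 i \sqrt{2}$)
$- 2058 r{\left(-8,-9 \right)} = - 2058 \left(\left(-4\right) \left(-8\right) - 4 i \sqrt{2}\right) = - 2058 \left(32 - 4 i \sqrt{2}\right) = -65856 + 8232 i \sqrt{2}$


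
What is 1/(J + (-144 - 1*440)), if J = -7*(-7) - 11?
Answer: -1/546 ≈ -0.0018315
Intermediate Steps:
J = 38 (J = 49 - 11 = 38)
1/(J + (-144 - 1*440)) = 1/(38 + (-144 - 1*440)) = 1/(38 + (-144 - 440)) = 1/(38 - 584) = 1/(-546) = -1/546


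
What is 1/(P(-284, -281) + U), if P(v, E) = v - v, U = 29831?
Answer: 1/29831 ≈ 3.3522e-5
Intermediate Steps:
P(v, E) = 0
1/(P(-284, -281) + U) = 1/(0 + 29831) = 1/29831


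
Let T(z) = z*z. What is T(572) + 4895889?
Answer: 5223073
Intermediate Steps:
T(z) = z**2
T(572) + 4895889 = 572**2 + 4895889 = 327184 + 4895889 = 5223073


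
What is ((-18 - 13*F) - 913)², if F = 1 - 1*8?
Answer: 705600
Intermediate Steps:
F = -7 (F = 1 - 8 = -7)
((-18 - 13*F) - 913)² = ((-18 - 13*(-7)) - 913)² = ((-18 + 91) - 913)² = (73 - 913)² = (-840)² = 705600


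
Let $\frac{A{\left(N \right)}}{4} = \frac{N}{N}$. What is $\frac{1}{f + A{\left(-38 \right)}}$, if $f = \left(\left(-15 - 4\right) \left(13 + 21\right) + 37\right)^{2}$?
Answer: $\frac{1}{370885} \approx 2.6963 \cdot 10^{-6}$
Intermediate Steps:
$A{\left(N \right)} = 4$ ($A{\left(N \right)} = 4 \frac{N}{N} = 4 \cdot 1 = 4$)
$f = 370881$ ($f = \left(\left(-19\right) 34 + 37\right)^{2} = \left(-646 + 37\right)^{2} = \left(-609\right)^{2} = 370881$)
$\frac{1}{f + A{\left(-38 \right)}} = \frac{1}{370881 + 4} = \frac{1}{370885}$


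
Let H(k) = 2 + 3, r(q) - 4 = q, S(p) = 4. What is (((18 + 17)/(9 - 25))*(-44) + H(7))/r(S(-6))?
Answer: 405/32 ≈ 12.656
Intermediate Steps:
r(q) = 4 + q
H(k) = 5
(((18 + 17)/(9 - 25))*(-44) + H(7))/r(S(-6)) = (((18 + 17)/(9 - 25))*(-44) + 5)/(4 + 4) = ((35/(-16))*(-44) + 5)/8 = ((35*(-1/16))*(-44) + 5)*(⅛) = (-35/16*(-44) + 5)*(⅛) = (385/4 + 5)*(⅛) = (405/4)*(⅛) = 405/32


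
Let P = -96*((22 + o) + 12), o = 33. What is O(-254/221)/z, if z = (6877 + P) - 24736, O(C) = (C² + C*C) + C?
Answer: -72898/1186396731 ≈ -6.1445e-5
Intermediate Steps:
O(C) = C + 2*C² (O(C) = (C² + C²) + C = 2*C² + C = C + 2*C²)
P = -6432 (P = -96*((22 + 33) + 12) = -96*(55 + 12) = -96*67 = -6432)
z = -24291 (z = (6877 - 6432) - 24736 = 445 - 24736 = -24291)
O(-254/221)/z = ((-254/221)*(1 + 2*(-254/221)))/(-24291) = ((-254*1/221)*(1 + 2*(-254*1/221)))*(-1/24291) = -254*(1 + 2*(-254/221))/221*(-1/24291) = -254*(1 - 508/221)/221*(-1/24291) = -254/221*(-287/221)*(-1/24291) = (72898/48841)*(-1/24291) = -72898/1186396731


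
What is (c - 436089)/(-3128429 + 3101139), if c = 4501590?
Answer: -4065501/27290 ≈ -148.97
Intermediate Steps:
(c - 436089)/(-3128429 + 3101139) = (4501590 - 436089)/(-3128429 + 3101139) = 4065501/(-27290) = 4065501*(-1/27290) = -4065501/27290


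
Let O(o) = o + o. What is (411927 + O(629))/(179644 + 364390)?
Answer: 24305/32002 ≈ 0.75948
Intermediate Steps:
O(o) = 2*o
(411927 + O(629))/(179644 + 364390) = (411927 + 2*629)/(179644 + 364390) = (411927 + 1258)/544034 = 413185*(1/544034) = 24305/32002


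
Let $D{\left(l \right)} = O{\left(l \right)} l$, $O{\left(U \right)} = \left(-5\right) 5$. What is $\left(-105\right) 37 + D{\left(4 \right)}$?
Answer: $-3985$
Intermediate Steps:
$O{\left(U \right)} = -25$
$D{\left(l \right)} = - 25 l$
$\left(-105\right) 37 + D{\left(4 \right)} = \left(-105\right) 37 - 100 = -3885 - 100 = -3985$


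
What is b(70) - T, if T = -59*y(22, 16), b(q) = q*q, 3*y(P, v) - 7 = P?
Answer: 16411/3 ≈ 5470.3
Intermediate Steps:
y(P, v) = 7/3 + P/3
b(q) = q²
T = -1711/3 (T = -59*(7/3 + (⅓)*22) = -59*(7/3 + 22/3) = -59*29/3 = -1711/3 ≈ -570.33)
b(70) - T = 70² - 1*(-1711/3) = 4900 + 1711/3 = 16411/3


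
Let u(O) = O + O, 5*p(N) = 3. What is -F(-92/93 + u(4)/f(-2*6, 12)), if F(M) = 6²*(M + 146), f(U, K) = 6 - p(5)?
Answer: -490456/93 ≈ -5273.7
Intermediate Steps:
p(N) = ⅗ (p(N) = (⅕)*3 = ⅗)
u(O) = 2*O
f(U, K) = 27/5 (f(U, K) = 6 - 1*⅗ = 6 - ⅗ = 27/5)
F(M) = 5256 + 36*M (F(M) = 36*(146 + M) = 5256 + 36*M)
-F(-92/93 + u(4)/f(-2*6, 12)) = -(5256 + 36*(-92/93 + (2*4)/(27/5))) = -(5256 + 36*(-92*1/93 + 8*(5/27))) = -(5256 + 36*(-92/93 + 40/27)) = -(5256 + 36*(412/837)) = -(5256 + 1648/93) = -1*490456/93 = -490456/93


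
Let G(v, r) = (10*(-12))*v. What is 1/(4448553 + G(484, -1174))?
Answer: 1/4390473 ≈ 2.2777e-7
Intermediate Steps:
G(v, r) = -120*v
1/(4448553 + G(484, -1174)) = 1/(4448553 - 120*484) = 1/(4448553 - 58080) = 1/4390473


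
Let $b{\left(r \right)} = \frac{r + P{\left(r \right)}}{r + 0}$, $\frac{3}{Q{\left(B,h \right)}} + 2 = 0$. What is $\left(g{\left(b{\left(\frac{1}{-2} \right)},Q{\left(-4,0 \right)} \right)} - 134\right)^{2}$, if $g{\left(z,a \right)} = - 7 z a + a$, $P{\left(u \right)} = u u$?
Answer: $\frac{271441}{16} \approx 16965.0$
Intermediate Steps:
$P{\left(u \right)} = u^{2}$
$Q{\left(B,h \right)} = - \frac{3}{2}$ ($Q{\left(B,h \right)} = \frac{3}{-2 + 0} = \frac{3}{-2} = 3 \left(- \frac{1}{2}\right) = - \frac{3}{2}$)
$b{\left(r \right)} = \frac{r + r^{2}}{r}$ ($b{\left(r \right)} = \frac{r + r^{2}}{r + 0} = \frac{r + r^{2}}{r}$)
$g{\left(z,a \right)} = a - 7 a z$ ($g{\left(z,a \right)} = - 7 a z + a = a - 7 a z$)
$\left(g{\left(b{\left(\frac{1}{-2} \right)},Q{\left(-4,0 \right)} \right)} - 134\right)^{2} = \left(- \frac{3 \left(1 - 7 \left(1 + \frac{1}{-2}\right)\right)}{2} - 134\right)^{2} = \left(- \frac{3 \left(1 - 7 \left(1 - \frac{1}{2}\right)\right)}{2} - 134\right)^{2} = \left(- \frac{3 \left(1 - \frac{7}{2}\right)}{2} - 134\right)^{2} = \left(\left(- \frac{3}{2}\right) \left(- \frac{5}{2}\right) - 134\right)^{2} = \left(\frac{15}{4} - 134\right)^{2} = \left(- \frac{521}{4}\right)^{2} = \frac{271441}{16}$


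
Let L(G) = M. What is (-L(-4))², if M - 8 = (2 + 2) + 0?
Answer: 144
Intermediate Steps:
M = 12 (M = 8 + ((2 + 2) + 0) = 8 + (4 + 0) = 8 + 4 = 12)
L(G) = 12
(-L(-4))² = (-1*12)² = (-12)² = 144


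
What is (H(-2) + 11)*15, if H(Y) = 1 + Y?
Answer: 150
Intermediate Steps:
(H(-2) + 11)*15 = ((1 - 2) + 11)*15 = (-1 + 11)*15 = 10*15 = 150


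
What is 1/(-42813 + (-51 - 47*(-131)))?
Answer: -1/36707 ≈ -2.7243e-5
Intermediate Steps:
1/(-42813 + (-51 - 47*(-131))) = 1/(-42813 + (-51 + 6157)) = 1/(-42813 + 6106) = 1/(-36707) = -1/36707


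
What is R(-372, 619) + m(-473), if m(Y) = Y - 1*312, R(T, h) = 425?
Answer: -360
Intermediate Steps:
m(Y) = -312 + Y (m(Y) = Y - 312 = -312 + Y)
R(-372, 619) + m(-473) = 425 + (-312 - 473) = 425 - 785 = -360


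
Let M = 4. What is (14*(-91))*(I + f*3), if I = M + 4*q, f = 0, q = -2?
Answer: 5096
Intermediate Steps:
I = -4 (I = 4 + 4*(-2) = 4 - 8 = -4)
(14*(-91))*(I + f*3) = (14*(-91))*(-4 + 0*3) = -1274*(-4 + 0) = -1274*(-4) = 5096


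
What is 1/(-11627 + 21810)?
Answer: 1/10183 ≈ 9.8203e-5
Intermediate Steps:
1/(-11627 + 21810) = 1/10183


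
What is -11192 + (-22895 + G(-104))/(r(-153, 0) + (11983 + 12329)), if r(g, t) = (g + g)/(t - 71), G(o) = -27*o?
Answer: -19323944113/1726458 ≈ -11193.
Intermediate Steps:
r(g, t) = 2*g/(-71 + t) (r(g, t) = (2*g)/(-71 + t) = 2*g/(-71 + t))
-11192 + (-22895 + G(-104))/(r(-153, 0) + (11983 + 12329)) = -11192 + (-22895 - 27*(-104))/(2*(-153)/(-71 + 0) + (11983 + 12329)) = -11192 + (-22895 + 2808)/(2*(-153)/(-71) + 24312) = -11192 - 20087/(2*(-153)*(-1/71) + 24312) = -11192 - 20087/(306/71 + 24312) = -11192 - 20087/1726458/71 = -11192 - 20087*71/1726458 = -11192 - 1426177/1726458 = -19323944113/1726458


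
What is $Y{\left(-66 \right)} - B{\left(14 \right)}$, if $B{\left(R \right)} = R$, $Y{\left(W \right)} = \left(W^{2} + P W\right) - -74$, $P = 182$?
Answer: $-7596$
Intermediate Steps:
$Y{\left(W \right)} = 74 + W^{2} + 182 W$ ($Y{\left(W \right)} = \left(W^{2} + 182 W\right) - -74 = \left(W^{2} + 182 W\right) + \left(-34 + 108\right) = \left(W^{2} + 182 W\right) + 74 = 74 + W^{2} + 182 W$)
$Y{\left(-66 \right)} - B{\left(14 \right)} = \left(74 + \left(-66\right)^{2} + 182 \left(-66\right)\right) - 14 = \left(74 + 4356 - 12012\right) - 14 = -7582 - 14 = -7596$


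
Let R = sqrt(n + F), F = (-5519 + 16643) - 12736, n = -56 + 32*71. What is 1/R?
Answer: sqrt(151)/302 ≈ 0.040689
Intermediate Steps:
n = 2216 (n = -56 + 2272 = 2216)
F = -1612 (F = 11124 - 12736 = -1612)
R = 2*sqrt(151) (R = sqrt(2216 - 1612) = sqrt(604) = 2*sqrt(151) ≈ 24.576)
1/R = 1/(2*sqrt(151)) = sqrt(151)/302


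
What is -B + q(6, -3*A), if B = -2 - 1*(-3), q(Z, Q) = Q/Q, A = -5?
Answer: 0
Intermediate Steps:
q(Z, Q) = 1
B = 1 (B = -2 + 3 = 1)
-B + q(6, -3*A) = -1*1 + 1 = -1 + 1 = 0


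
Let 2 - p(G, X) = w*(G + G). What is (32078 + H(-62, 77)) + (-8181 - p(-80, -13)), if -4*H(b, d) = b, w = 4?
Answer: 46541/2 ≈ 23271.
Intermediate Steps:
H(b, d) = -b/4
p(G, X) = 2 - 8*G (p(G, X) = 2 - 4*(G + G) = 2 - 4*2*G = 2 - 8*G)
(32078 + H(-62, 77)) + (-8181 - p(-80, -13)) = (32078 - ¼*(-62)) + (-8181 - (2 - 8*(-80))) = (32078 + 31/2) + (-8181 - (2 + 640)) = 64187/2 + (-8181 - 1*642) = 64187/2 + (-8181 - 642) = 64187/2 - 8823 = 46541/2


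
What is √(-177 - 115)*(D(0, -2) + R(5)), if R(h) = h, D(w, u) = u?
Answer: 6*I*√73 ≈ 51.264*I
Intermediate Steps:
√(-177 - 115)*(D(0, -2) + R(5)) = √(-177 - 115)*(-2 + 5) = √(-292)*3 = (2*I*√73)*3 = 6*I*√73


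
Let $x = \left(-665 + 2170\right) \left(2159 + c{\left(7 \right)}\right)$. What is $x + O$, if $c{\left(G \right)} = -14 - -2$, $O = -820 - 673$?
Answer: $3229742$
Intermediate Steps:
$O = -1493$ ($O = -820 - 673 = -1493$)
$c{\left(G \right)} = -12$ ($c{\left(G \right)} = -14 + 2 = -12$)
$x = 3231235$ ($x = \left(-665 + 2170\right) \left(2159 - 12\right) = 1505 \cdot 2147 = 3231235$)
$x + O = 3231235 - 1493 = 3229742$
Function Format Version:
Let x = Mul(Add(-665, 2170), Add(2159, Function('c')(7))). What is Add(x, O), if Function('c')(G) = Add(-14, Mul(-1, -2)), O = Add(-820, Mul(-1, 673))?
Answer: 3229742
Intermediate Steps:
O = -1493 (O = Add(-820, -673) = -1493)
Function('c')(G) = -12 (Function('c')(G) = Add(-14, 2) = -12)
x = 3231235 (x = Mul(Add(-665, 2170), Add(2159, -12)) = Mul(1505, 2147) = 3231235)
Add(x, O) = Add(3231235, -1493) = 3229742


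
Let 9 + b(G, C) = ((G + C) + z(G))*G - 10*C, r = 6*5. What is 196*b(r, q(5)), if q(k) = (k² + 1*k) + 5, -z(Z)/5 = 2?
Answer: 253036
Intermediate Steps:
z(Z) = -10 (z(Z) = -5*2 = -10)
r = 30
q(k) = 5 + k + k² (q(k) = (k² + k) + 5 = (k + k²) + 5 = 5 + k + k²)
b(G, C) = -9 - 10*C + G*(-10 + C + G) (b(G, C) = -9 + (((G + C) - 10)*G - 10*C) = -9 + (((C + G) - 10)*G - 10*C) = -9 + ((-10 + C + G)*G - 10*C) = -9 + (G*(-10 + C + G) - 10*C) = -9 + (-10*C + G*(-10 + C + G)) = -9 - 10*C + G*(-10 + C + G))
196*b(r, q(5)) = 196*(-9 + 30² - 10*(5 + 5 + 5²) - 10*30 + (5 + 5 + 5²)*30) = 196*(-9 + 900 - 10*(5 + 5 + 25) - 300 + (5 + 5 + 25)*30) = 196*(-9 + 900 - 10*35 - 300 + 35*30) = 196*(-9 + 900 - 350 - 300 + 1050) = 196*1291 = 253036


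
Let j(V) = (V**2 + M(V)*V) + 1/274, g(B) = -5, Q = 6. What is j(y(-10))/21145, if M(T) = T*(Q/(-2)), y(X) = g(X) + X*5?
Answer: -1657699/5793730 ≈ -0.28612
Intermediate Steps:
y(X) = -5 + 5*X (y(X) = -5 + X*5 = -5 + 5*X)
M(T) = -3*T (M(T) = T*(6/(-2)) = T*(6*(-1/2)) = T*(-3) = -3*T)
j(V) = 1/274 - 2*V**2 (j(V) = (V**2 + (-3*V)*V) + 1/274 = (V**2 - 3*V**2) + 1/274 = -2*V**2 + 1/274 = 1/274 - 2*V**2)
j(y(-10))/21145 = (1/274 - 2*(-5 + 5*(-10))**2)/21145 = (1/274 - 2*(-5 - 50)**2)*(1/21145) = (1/274 - 2*(-55)**2)*(1/21145) = (1/274 - 2*3025)*(1/21145) = (1/274 - 6050)*(1/21145) = -1657699/274*1/21145 = -1657699/5793730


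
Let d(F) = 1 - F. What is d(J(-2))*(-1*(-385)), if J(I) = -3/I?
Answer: -385/2 ≈ -192.50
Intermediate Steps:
d(J(-2))*(-1*(-385)) = (1 - (-3)/(-2))*(-1*(-385)) = (1 - (-3)*(-1)/2)*385 = (1 - 1*3/2)*385 = (1 - 3/2)*385 = -½*385 = -385/2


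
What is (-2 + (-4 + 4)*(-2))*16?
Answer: -32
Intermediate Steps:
(-2 + (-4 + 4)*(-2))*16 = (-2 + 0*(-2))*16 = (-2 + 0)*16 = -2*16 = -32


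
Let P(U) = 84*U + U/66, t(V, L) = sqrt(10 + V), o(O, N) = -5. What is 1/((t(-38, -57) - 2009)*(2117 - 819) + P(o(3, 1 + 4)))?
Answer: -11360892642/29630573174233441 - 11308176*I*sqrt(7)/29630573174233441 ≈ -3.8342e-7 - 1.0097e-9*I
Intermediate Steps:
P(U) = 5545*U/66 (P(U) = 84*U + U*(1/66) = 84*U + U/66 = 5545*U/66)
1/((t(-38, -57) - 2009)*(2117 - 819) + P(o(3, 1 + 4))) = 1/((sqrt(10 - 38) - 2009)*(2117 - 819) + (5545/66)*(-5)) = 1/((sqrt(-28) - 2009)*1298 - 27725/66) = 1/((2*I*sqrt(7) - 2009)*1298 - 27725/66) = 1/((-2009 + 2*I*sqrt(7))*1298 - 27725/66) = 1/((-2607682 + 2596*I*sqrt(7)) - 27725/66) = 1/(-172134737/66 + 2596*I*sqrt(7))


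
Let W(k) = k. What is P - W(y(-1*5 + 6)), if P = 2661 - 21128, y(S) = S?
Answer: -18468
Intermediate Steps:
P = -18467
P - W(y(-1*5 + 6)) = -18467 - (-1*5 + 6) = -18467 - (-5 + 6) = -18467 - 1*1 = -18467 - 1 = -18468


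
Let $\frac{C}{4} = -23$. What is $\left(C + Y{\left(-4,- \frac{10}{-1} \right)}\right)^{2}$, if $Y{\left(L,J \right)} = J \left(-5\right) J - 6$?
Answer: $357604$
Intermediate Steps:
$C = -92$ ($C = 4 \left(-23\right) = -92$)
$Y{\left(L,J \right)} = -6 - 5 J^{2}$ ($Y{\left(L,J \right)} = - 5 J J - 6 = - 5 J^{2} - 6 = -6 - 5 J^{2}$)
$\left(C + Y{\left(-4,- \frac{10}{-1} \right)}\right)^{2} = \left(-92 - \left(6 + 5 \left(- \frac{10}{-1}\right)^{2}\right)\right)^{2} = \left(-92 - \left(6 + 5 \left(\left(-10\right) \left(-1\right)\right)^{2}\right)\right)^{2} = \left(-92 - \left(6 + 5 \cdot 10^{2}\right)\right)^{2} = \left(-92 - 506\right)^{2} = \left(-598\right)^{2} = 357604$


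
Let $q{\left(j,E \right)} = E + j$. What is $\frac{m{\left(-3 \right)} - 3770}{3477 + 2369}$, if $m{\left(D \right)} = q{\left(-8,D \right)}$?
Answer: $- \frac{3781}{5846} \approx -0.64677$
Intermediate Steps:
$m{\left(D \right)} = -8 + D$ ($m{\left(D \right)} = D - 8 = -8 + D$)
$\frac{m{\left(-3 \right)} - 3770}{3477 + 2369} = \frac{\left(-8 - 3\right) - 3770}{3477 + 2369} = \frac{-11 - 3770}{5846} = \left(-3781\right) \frac{1}{5846} = - \frac{3781}{5846}$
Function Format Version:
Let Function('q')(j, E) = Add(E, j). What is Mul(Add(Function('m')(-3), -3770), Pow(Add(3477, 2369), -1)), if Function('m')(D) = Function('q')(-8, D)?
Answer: Rational(-3781, 5846) ≈ -0.64677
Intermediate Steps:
Function('m')(D) = Add(-8, D) (Function('m')(D) = Add(D, -8) = Add(-8, D))
Mul(Add(Function('m')(-3), -3770), Pow(Add(3477, 2369), -1)) = Mul(Add(Add(-8, -3), -3770), Pow(Add(3477, 2369), -1)) = Mul(Add(-11, -3770), Pow(5846, -1)) = Mul(-3781, Rational(1, 5846)) = Rational(-3781, 5846)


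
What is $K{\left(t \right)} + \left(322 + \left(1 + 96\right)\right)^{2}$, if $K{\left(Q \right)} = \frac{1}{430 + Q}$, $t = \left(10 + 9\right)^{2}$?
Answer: $\frac{138868752}{791} \approx 1.7556 \cdot 10^{5}$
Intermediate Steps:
$t = 361$ ($t = 19^{2} = 361$)
$K{\left(t \right)} + \left(322 + \left(1 + 96\right)\right)^{2} = \frac{1}{430 + 361} + \left(322 + \left(1 + 96\right)\right)^{2} = \frac{1}{791} + \left(322 + 97\right)^{2} = \frac{1}{791} + 419^{2} = \frac{1}{791} + 175561 = \frac{138868752}{791}$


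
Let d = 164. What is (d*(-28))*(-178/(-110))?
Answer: -408688/55 ≈ -7430.7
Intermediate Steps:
(d*(-28))*(-178/(-110)) = (164*(-28))*(-178/(-110)) = -(-817376)*(-1)/110 = -4592*89/55 = -408688/55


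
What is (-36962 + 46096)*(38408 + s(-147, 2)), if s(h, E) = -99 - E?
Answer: 349896138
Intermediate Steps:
(-36962 + 46096)*(38408 + s(-147, 2)) = (-36962 + 46096)*(38408 + (-99 - 1*2)) = 9134*(38408 + (-99 - 2)) = 9134*(38408 - 101) = 9134*38307 = 349896138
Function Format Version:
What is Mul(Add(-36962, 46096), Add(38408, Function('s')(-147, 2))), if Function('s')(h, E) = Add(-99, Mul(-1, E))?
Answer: 349896138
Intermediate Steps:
Mul(Add(-36962, 46096), Add(38408, Function('s')(-147, 2))) = Mul(Add(-36962, 46096), Add(38408, Add(-99, Mul(-1, 2)))) = Mul(9134, Add(38408, Add(-99, -2))) = Mul(9134, Add(38408, -101)) = Mul(9134, 38307) = 349896138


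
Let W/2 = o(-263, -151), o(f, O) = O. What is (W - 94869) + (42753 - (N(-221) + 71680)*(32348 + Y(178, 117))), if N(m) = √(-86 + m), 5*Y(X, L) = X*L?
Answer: -2617318594 - 182566*I*√307/5 ≈ -2.6173e+9 - 6.3976e+5*I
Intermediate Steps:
W = -302 (W = 2*(-151) = -302)
Y(X, L) = L*X/5 (Y(X, L) = (X*L)/5 = (L*X)/5 = L*X/5)
(W - 94869) + (42753 - (N(-221) + 71680)*(32348 + Y(178, 117))) = (-302 - 94869) + (42753 - (√(-86 - 221) + 71680)*(32348 + (⅕)*117*178)) = -95171 + (42753 - (√(-307) + 71680)*(32348 + 20826/5)) = -95171 + (42753 - (I*√307 + 71680)*182566/5) = -95171 + (42753 - (71680 + I*√307)*182566/5) = -95171 + (42753 - (2617266176 + 182566*I*√307/5)) = -95171 + (42753 + (-2617266176 - 182566*I*√307/5)) = -95171 + (-2617223423 - 182566*I*√307/5) = -2617318594 - 182566*I*√307/5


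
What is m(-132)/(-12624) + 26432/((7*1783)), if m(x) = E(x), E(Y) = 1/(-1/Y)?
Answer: 3952739/1875716 ≈ 2.1073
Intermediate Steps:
E(Y) = -Y
m(x) = -x
m(-132)/(-12624) + 26432/((7*1783)) = -1*(-132)/(-12624) + 26432/((7*1783)) = 132*(-1/12624) + 26432/12481 = -11/1052 + 26432*(1/12481) = -11/1052 + 3776/1783 = 3952739/1875716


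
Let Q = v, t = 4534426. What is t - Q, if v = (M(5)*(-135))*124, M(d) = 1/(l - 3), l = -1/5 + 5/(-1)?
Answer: 185827766/41 ≈ 4.5324e+6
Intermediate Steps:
l = -26/5 (l = -1*⅕ + 5*(-1) = -⅕ - 5 = -26/5 ≈ -5.2000)
M(d) = -5/41 (M(d) = 1/(-26/5 - 3) = 1/(-41/5) = -5/41)
v = 83700/41 (v = -5/41*(-135)*124 = (675/41)*124 = 83700/41 ≈ 2041.5)
Q = 83700/41 ≈ 2041.5
t - Q = 4534426 - 1*83700/41 = 4534426 - 83700/41 = 185827766/41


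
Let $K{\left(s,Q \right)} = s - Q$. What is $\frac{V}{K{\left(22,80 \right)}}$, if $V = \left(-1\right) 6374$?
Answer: $\frac{3187}{29} \approx 109.9$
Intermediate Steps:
$V = -6374$
$\frac{V}{K{\left(22,80 \right)}} = - \frac{6374}{22 - 80} = - \frac{6374}{-58} = \left(-6374\right) \left(- \frac{1}{58}\right) = \frac{3187}{29}$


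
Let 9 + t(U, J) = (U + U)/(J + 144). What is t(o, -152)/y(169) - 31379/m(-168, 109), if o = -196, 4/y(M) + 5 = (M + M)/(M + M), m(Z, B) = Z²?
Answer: -1160339/28224 ≈ -41.112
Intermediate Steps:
y(M) = -1 (y(M) = 4/(-5 + (M + M)/(M + M)) = 4/(-5 + (2*M)/((2*M))) = 4/(-5 + (2*M)*(1/(2*M))) = 4/(-5 + 1) = 4/(-4) = 4*(-¼) = -1)
t(U, J) = -9 + 2*U/(144 + J) (t(U, J) = -9 + (U + U)/(J + 144) = -9 + (2*U)/(144 + J) = -9 + 2*U/(144 + J))
t(o, -152)/y(169) - 31379/m(-168, 109) = ((-1296 - 9*(-152) + 2*(-196))/(144 - 152))/(-1) - 31379/((-168)²) = ((-1296 + 1368 - 392)/(-8))*(-1) - 31379/28224 = -⅛*(-320)*(-1) - 31379*1/28224 = 40*(-1) - 31379/28224 = -40 - 31379/28224 = -1160339/28224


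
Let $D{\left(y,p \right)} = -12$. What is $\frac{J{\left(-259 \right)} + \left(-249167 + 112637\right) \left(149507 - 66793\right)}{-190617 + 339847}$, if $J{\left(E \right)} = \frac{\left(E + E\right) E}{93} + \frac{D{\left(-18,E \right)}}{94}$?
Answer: $- \frac{24680722506382}{326142165} \approx -75675.0$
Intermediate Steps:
$J{\left(E \right)} = - \frac{6}{47} + \frac{2 E^{2}}{93}$ ($J{\left(E \right)} = \frac{\left(E + E\right) E}{93} - \frac{12}{94} = 2 E E \frac{1}{93} - \frac{6}{47} = 2 E^{2} \cdot \frac{1}{93} - \frac{6}{47} = \frac{2 E^{2}}{93} - \frac{6}{47} = - \frac{6}{47} + \frac{2 E^{2}}{93}$)
$\frac{J{\left(-259 \right)} + \left(-249167 + 112637\right) \left(149507 - 66793\right)}{-190617 + 339847} = \frac{\left(- \frac{6}{47} + \frac{2 \left(-259\right)^{2}}{93}\right) + \left(-249167 + 112637\right) \left(149507 - 66793\right)}{-190617 + 339847} = \frac{\left(- \frac{6}{47} + \frac{2}{93} \cdot 67081\right) - 11292942420}{149230} = \left(\left(- \frac{6}{47} + \frac{134162}{93}\right) - 11292942420\right) \frac{1}{149230} = \left(\frac{6305056}{4371} - 11292942420\right) \frac{1}{149230} = \left(- \frac{49361445012764}{4371}\right) \frac{1}{149230} = - \frac{24680722506382}{326142165}$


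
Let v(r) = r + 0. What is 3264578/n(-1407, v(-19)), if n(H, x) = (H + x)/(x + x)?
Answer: 62026982/713 ≈ 86994.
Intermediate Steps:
v(r) = r
n(H, x) = (H + x)/(2*x) (n(H, x) = (H + x)/((2*x)) = (H + x)*(1/(2*x)) = (H + x)/(2*x))
3264578/n(-1407, v(-19)) = 3264578/(((½)*(-1407 - 19)/(-19))) = 3264578/(((½)*(-1/19)*(-1426))) = 3264578/(713/19) = 3264578*(19/713) = 62026982/713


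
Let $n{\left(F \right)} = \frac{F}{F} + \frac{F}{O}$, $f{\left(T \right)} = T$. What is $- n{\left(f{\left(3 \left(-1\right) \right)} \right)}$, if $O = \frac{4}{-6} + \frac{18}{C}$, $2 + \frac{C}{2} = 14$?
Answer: $35$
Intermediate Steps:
$C = 24$ ($C = -4 + 2 \cdot 14 = -4 + 28 = 24$)
$O = \frac{1}{12}$ ($O = \frac{4}{-6} + \frac{18}{24} = 4 \left(- \frac{1}{6}\right) + 18 \cdot \frac{1}{24} = - \frac{2}{3} + \frac{3}{4} = \frac{1}{12} \approx 0.083333$)
$n{\left(F \right)} = 1 + 12 F$ ($n{\left(F \right)} = \frac{F}{F} + F \frac{1}{\frac{1}{12}} = 1 + F 12 = 1 + 12 F$)
$- n{\left(f{\left(3 \left(-1\right) \right)} \right)} = - (1 + 12 \cdot 3 \left(-1\right)) = - (1 + 12 \left(-3\right)) = - (1 - 36) = \left(-1\right) \left(-35\right) = 35$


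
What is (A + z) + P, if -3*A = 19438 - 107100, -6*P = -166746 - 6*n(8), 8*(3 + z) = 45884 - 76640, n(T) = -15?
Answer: 318895/6 ≈ 53149.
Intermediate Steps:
z = -7695/2 (z = -3 + (45884 - 76640)/8 = -3 + (⅛)*(-30756) = -3 - 7689/2 = -7695/2 ≈ -3847.5)
P = 27776 (P = -(-166746 - 6*(-15))/6 = -(-166746 - 1*(-90))/6 = -(-166746 + 90)/6 = -⅙*(-166656) = 27776)
A = 87662/3 (A = -(19438 - 107100)/3 = -⅓*(-87662) = 87662/3 ≈ 29221.)
(A + z) + P = (87662/3 - 7695/2) + 27776 = 152239/6 + 27776 = 318895/6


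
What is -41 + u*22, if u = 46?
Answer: 971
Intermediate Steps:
-41 + u*22 = -41 + 46*22 = -41 + 1012 = 971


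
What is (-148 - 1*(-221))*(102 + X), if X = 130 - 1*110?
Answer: 8906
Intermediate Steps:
X = 20 (X = 130 - 110 = 20)
(-148 - 1*(-221))*(102 + X) = (-148 - 1*(-221))*(102 + 20) = (-148 + 221)*122 = 73*122 = 8906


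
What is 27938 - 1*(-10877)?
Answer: 38815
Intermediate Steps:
27938 - 1*(-10877) = 27938 + 10877 = 38815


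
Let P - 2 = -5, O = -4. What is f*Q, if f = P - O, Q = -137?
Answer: -137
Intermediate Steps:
P = -3 (P = 2 - 5 = -3)
f = 1 (f = -3 - 1*(-4) = -3 + 4 = 1)
f*Q = 1*(-137) = -137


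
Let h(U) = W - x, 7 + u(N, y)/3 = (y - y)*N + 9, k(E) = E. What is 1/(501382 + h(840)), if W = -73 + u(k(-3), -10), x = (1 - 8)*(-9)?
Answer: 1/501252 ≈ 1.9950e-6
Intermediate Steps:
u(N, y) = 6 (u(N, y) = -21 + 3*((y - y)*N + 9) = -21 + 3*(0*N + 9) = -21 + 3*(0 + 9) = -21 + 3*9 = -21 + 27 = 6)
x = 63 (x = -7*(-9) = 63)
W = -67 (W = -73 + 6 = -67)
h(U) = -130 (h(U) = -67 - 1*63 = -67 - 63 = -130)
1/(501382 + h(840)) = 1/(501382 - 130) = 1/501252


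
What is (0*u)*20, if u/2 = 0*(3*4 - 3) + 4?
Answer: 0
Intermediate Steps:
u = 8 (u = 2*(0*(3*4 - 3) + 4) = 2*(0*(12 - 3) + 4) = 2*(0*9 + 4) = 2*(0 + 4) = 2*4 = 8)
(0*u)*20 = (0*8)*20 = 0*20 = 0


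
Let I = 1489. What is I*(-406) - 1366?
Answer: -605900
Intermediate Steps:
I*(-406) - 1366 = 1489*(-406) - 1366 = -604534 - 1366 = -605900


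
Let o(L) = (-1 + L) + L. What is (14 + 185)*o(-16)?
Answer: -6567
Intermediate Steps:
o(L) = -1 + 2*L
(14 + 185)*o(-16) = (14 + 185)*(-1 + 2*(-16)) = 199*(-1 - 32) = 199*(-33) = -6567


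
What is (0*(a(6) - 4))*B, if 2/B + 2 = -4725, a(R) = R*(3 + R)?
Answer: 0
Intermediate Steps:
B = -2/4727 (B = 2/(-2 - 4725) = 2/(-4727) = 2*(-1/4727) = -2/4727 ≈ -0.00042310)
(0*(a(6) - 4))*B = (0*(6*(3 + 6) - 4))*(-2/4727) = (0*(6*9 - 4))*(-2/4727) = (0*(54 - 4))*(-2/4727) = (0*50)*(-2/4727) = 0*(-2/4727) = 0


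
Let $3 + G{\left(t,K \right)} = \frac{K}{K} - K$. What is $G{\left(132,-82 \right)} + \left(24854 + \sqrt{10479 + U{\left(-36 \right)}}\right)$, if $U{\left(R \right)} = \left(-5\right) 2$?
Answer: $24934 + 19 \sqrt{29} \approx 25036.0$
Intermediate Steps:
$U{\left(R \right)} = -10$
$G{\left(t,K \right)} = -2 - K$ ($G{\left(t,K \right)} = -3 - \left(K - \frac{K}{K}\right) = -3 - \left(-1 + K\right) = -2 - K$)
$G{\left(132,-82 \right)} + \left(24854 + \sqrt{10479 + U{\left(-36 \right)}}\right) = \left(-2 - -82\right) + \left(24854 + \sqrt{10479 - 10}\right) = \left(-2 + 82\right) + \left(24854 + \sqrt{10469}\right) = 80 + \left(24854 + 19 \sqrt{29}\right) = 24934 + 19 \sqrt{29}$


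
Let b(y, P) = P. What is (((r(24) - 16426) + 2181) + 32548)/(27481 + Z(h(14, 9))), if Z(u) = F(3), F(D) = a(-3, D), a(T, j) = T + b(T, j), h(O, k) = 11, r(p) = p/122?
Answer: 1116495/1676341 ≈ 0.66603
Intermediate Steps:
r(p) = p/122 (r(p) = p*(1/122) = p/122)
a(T, j) = T + j
F(D) = -3 + D
Z(u) = 0 (Z(u) = -3 + 3 = 0)
(((r(24) - 16426) + 2181) + 32548)/(27481 + Z(h(14, 9))) = ((((1/122)*24 - 16426) + 2181) + 32548)/(27481 + 0) = (((12/61 - 16426) + 2181) + 32548)/27481 = ((-1001974/61 + 2181) + 32548)*(1/27481) = (-868933/61 + 32548)*(1/27481) = (1116495/61)*(1/27481) = 1116495/1676341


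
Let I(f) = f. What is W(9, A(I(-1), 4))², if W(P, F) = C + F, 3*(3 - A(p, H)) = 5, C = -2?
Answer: 4/9 ≈ 0.44444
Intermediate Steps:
A(p, H) = 4/3 (A(p, H) = 3 - ⅓*5 = 3 - 5/3 = 4/3)
W(P, F) = -2 + F
W(9, A(I(-1), 4))² = (-2 + 4/3)² = (-⅔)² = 4/9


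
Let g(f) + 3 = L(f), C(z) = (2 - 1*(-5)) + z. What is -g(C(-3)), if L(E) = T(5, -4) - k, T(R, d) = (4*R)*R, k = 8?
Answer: -89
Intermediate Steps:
C(z) = 7 + z (C(z) = (2 + 5) + z = 7 + z)
T(R, d) = 4*R²
L(E) = 92 (L(E) = 4*5² - 1*8 = 4*25 - 8 = 100 - 8 = 92)
g(f) = 89 (g(f) = -3 + 92 = 89)
-g(C(-3)) = -1*89 = -89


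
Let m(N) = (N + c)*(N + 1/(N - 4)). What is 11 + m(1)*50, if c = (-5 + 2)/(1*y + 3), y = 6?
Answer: 299/9 ≈ 33.222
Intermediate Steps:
c = -⅓ (c = (-5 + 2)/(1*6 + 3) = -3/(6 + 3) = -3/9 = -3*⅑ = -⅓ ≈ -0.33333)
m(N) = (-⅓ + N)*(N + 1/(-4 + N)) (m(N) = (N - ⅓)*(N + 1/(N - 4)) = (-⅓ + N)*(N + 1/(-4 + N)))
11 + m(1)*50 = 11 + ((-1 - 13*1² + 3*1³ + 7*1)/(3*(-4 + 1)))*50 = 11 + ((⅓)*(-1 - 13*1 + 3*1 + 7)/(-3))*50 = 11 + ((⅓)*(-⅓)*(-1 - 13 + 3 + 7))*50 = 11 + ((⅓)*(-⅓)*(-4))*50 = 11 + (4/9)*50 = 11 + 200/9 = 299/9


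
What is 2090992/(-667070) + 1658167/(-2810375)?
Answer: -698258510269/187471685125 ≈ -3.7246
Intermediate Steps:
2090992/(-667070) + 1658167/(-2810375) = 2090992*(-1/667070) + 1658167*(-1/2810375) = -1045496/333535 - 1658167/2810375 = -698258510269/187471685125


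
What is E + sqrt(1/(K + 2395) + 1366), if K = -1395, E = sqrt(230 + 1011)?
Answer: sqrt(1241) + sqrt(13660010)/100 ≈ 72.187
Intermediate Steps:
E = sqrt(1241) ≈ 35.228
E + sqrt(1/(K + 2395) + 1366) = sqrt(1241) + sqrt(1/(-1395 + 2395) + 1366) = sqrt(1241) + sqrt(1/1000 + 1366) = sqrt(1241) + sqrt(1366001/1000) = sqrt(1241) + sqrt(13660010)/100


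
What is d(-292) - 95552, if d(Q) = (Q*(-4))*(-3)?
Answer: -99056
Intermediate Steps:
d(Q) = 12*Q (d(Q) = -4*Q*(-3) = 12*Q)
d(-292) - 95552 = 12*(-292) - 95552 = -3504 - 95552 = -99056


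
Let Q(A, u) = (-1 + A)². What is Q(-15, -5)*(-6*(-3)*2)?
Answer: 9216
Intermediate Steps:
Q(-15, -5)*(-6*(-3)*2) = (-1 - 15)²*(-6*(-3)*2) = (-16)²*(18*2) = 256*36 = 9216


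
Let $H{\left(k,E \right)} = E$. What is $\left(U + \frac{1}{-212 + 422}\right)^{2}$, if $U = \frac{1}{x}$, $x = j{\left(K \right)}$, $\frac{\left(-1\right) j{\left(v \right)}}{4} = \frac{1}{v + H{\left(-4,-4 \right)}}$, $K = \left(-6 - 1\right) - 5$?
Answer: $\frac{707281}{44100} \approx 16.038$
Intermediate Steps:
$K = -12$ ($K = -7 - 5 = -12$)
$j{\left(v \right)} = - \frac{4}{-4 + v}$ ($j{\left(v \right)} = - \frac{4}{v - 4} = - \frac{4}{-4 + v}$)
$x = \frac{1}{4}$ ($x = - \frac{4}{-4 - 12} = - \frac{4}{-16} = \left(-4\right) \left(- \frac{1}{16}\right) = \frac{1}{4} \approx 0.25$)
$U = 4$ ($U = \frac{1}{\frac{1}{4}} = 4$)
$\left(U + \frac{1}{-212 + 422}\right)^{2} = \left(4 + \frac{1}{-212 + 422}\right)^{2} = \left(4 + \frac{1}{210}\right)^{2} = \left(\frac{841}{210}\right)^{2} = \frac{707281}{44100}$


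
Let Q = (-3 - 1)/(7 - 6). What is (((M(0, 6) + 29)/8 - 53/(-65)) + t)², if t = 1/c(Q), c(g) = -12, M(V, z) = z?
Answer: 63473089/2433600 ≈ 26.082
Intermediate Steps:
Q = -4 (Q = -4/1 = -4*1 = -4)
t = -1/12 (t = 1/(-12) = -1/12 ≈ -0.083333)
(((M(0, 6) + 29)/8 - 53/(-65)) + t)² = (((6 + 29)/8 - 53/(-65)) - 1/12)² = ((35*(⅛) - 53*(-1/65)) - 1/12)² = ((35/8 + 53/65) - 1/12)² = (2699/520 - 1/12)² = (7967/1560)² = 63473089/2433600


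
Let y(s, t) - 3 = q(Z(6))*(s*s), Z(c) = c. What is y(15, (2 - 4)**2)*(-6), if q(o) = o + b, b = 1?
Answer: -9468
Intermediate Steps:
q(o) = 1 + o (q(o) = o + 1 = 1 + o)
y(s, t) = 3 + 7*s**2 (y(s, t) = 3 + (1 + 6)*(s*s) = 3 + 7*s**2)
y(15, (2 - 4)**2)*(-6) = (3 + 7*15**2)*(-6) = (3 + 7*225)*(-6) = (3 + 1575)*(-6) = 1578*(-6) = -9468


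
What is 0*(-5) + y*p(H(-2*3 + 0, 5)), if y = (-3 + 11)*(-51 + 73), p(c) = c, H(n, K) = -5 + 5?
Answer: 0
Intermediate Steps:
H(n, K) = 0
y = 176 (y = 8*22 = 176)
0*(-5) + y*p(H(-2*3 + 0, 5)) = 0*(-5) + 176*0 = 0 + 0 = 0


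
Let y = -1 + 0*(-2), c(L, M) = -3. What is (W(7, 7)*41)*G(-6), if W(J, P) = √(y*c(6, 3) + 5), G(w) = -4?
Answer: -328*√2 ≈ -463.86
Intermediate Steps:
y = -1 (y = -1 + 0 = -1)
W(J, P) = 2*√2 (W(J, P) = √(-1*(-3) + 5) = √(3 + 5) = √8 = 2*√2)
(W(7, 7)*41)*G(-6) = ((2*√2)*41)*(-4) = (82*√2)*(-4) = -328*√2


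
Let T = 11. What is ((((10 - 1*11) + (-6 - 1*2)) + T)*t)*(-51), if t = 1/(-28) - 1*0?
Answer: 51/14 ≈ 3.6429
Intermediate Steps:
t = -1/28 (t = -1/28 + 0 = -1/28 ≈ -0.035714)
((((10 - 1*11) + (-6 - 1*2)) + T)*t)*(-51) = ((((10 - 1*11) + (-6 - 1*2)) + 11)*(-1/28))*(-51) = ((((10 - 11) + (-6 - 2)) + 11)*(-1/28))*(-51) = (((-1 - 8) + 11)*(-1/28))*(-51) = ((-9 + 11)*(-1/28))*(-51) = (2*(-1/28))*(-51) = -1/14*(-51) = 51/14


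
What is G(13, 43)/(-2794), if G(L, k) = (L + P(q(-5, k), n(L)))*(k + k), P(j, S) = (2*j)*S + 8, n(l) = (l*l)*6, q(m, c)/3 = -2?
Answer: 522321/1397 ≈ 373.89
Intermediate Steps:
q(m, c) = -6 (q(m, c) = 3*(-2) = -6)
n(l) = 6*l**2 (n(l) = l**2*6 = 6*l**2)
P(j, S) = 8 + 2*S*j (P(j, S) = 2*S*j + 8 = 8 + 2*S*j)
G(L, k) = 2*k*(8 + L - 72*L**2) (G(L, k) = (L + (8 + 2*(6*L**2)*(-6)))*(k + k) = (L + (8 - 72*L**2))*(2*k) = (8 + L - 72*L**2)*(2*k) = 2*k*(8 + L - 72*L**2))
G(13, 43)/(-2794) = (2*43*(8 + 13 - 72*13**2))/(-2794) = (2*43*(8 + 13 - 72*169))*(-1/2794) = (2*43*(8 + 13 - 12168))*(-1/2794) = (2*43*(-12147))*(-1/2794) = -1044642*(-1/2794) = 522321/1397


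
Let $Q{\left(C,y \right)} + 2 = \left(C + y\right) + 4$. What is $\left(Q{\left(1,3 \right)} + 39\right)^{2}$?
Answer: $2025$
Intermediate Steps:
$Q{\left(C,y \right)} = 2 + C + y$ ($Q{\left(C,y \right)} = -2 + \left(\left(C + y\right) + 4\right) = -2 + \left(4 + C + y\right) = 2 + C + y$)
$\left(Q{\left(1,3 \right)} + 39\right)^{2} = \left(\left(2 + 1 + 3\right) + 39\right)^{2} = \left(6 + 39\right)^{2} = 45^{2} = 2025$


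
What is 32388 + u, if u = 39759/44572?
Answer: 1443637695/44572 ≈ 32389.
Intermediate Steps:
u = 39759/44572 (u = 39759*(1/44572) = 39759/44572 ≈ 0.89202)
32388 + u = 32388 + 39759/44572 = 1443637695/44572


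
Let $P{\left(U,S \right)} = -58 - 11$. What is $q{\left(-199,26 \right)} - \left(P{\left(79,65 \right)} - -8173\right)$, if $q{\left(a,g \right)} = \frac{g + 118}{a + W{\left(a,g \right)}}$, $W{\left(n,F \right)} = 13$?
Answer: $- \frac{251248}{31} \approx -8104.8$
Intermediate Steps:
$q{\left(a,g \right)} = \frac{118 + g}{13 + a}$ ($q{\left(a,g \right)} = \frac{g + 118}{a + 13} = \frac{118 + g}{13 + a}$)
$P{\left(U,S \right)} = -69$
$q{\left(-199,26 \right)} - \left(P{\left(79,65 \right)} - -8173\right) = \frac{118 + 26}{13 - 199} - \left(-69 - -8173\right) = \frac{1}{-186} \cdot 144 - \left(-69 + 8173\right) = \left(- \frac{1}{186}\right) 144 - 8104 = - \frac{24}{31} - 8104 = - \frac{251248}{31}$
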